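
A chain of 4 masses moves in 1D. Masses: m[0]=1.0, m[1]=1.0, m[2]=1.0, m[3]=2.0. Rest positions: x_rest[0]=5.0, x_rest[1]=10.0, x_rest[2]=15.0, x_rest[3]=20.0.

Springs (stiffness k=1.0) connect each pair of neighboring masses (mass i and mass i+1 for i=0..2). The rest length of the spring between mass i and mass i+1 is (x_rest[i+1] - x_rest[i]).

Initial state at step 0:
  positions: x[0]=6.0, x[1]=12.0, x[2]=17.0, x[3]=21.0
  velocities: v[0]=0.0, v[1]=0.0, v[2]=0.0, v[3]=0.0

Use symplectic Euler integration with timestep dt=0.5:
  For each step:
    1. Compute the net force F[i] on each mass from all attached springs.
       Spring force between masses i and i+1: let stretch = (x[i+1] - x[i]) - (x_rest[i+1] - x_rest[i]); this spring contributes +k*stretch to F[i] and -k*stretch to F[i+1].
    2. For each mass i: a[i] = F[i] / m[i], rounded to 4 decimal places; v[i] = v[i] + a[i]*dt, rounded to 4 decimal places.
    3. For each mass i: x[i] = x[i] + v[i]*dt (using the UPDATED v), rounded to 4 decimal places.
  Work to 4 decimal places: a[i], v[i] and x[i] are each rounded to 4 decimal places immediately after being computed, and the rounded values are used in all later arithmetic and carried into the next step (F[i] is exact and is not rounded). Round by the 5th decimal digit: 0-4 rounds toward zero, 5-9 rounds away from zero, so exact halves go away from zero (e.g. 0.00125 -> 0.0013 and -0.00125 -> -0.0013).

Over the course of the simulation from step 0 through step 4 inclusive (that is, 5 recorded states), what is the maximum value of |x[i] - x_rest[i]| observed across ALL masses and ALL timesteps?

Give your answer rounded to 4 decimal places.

Step 0: x=[6.0000 12.0000 17.0000 21.0000] v=[0.0000 0.0000 0.0000 0.0000]
Step 1: x=[6.2500 11.7500 16.7500 21.1250] v=[0.5000 -0.5000 -0.5000 0.2500]
Step 2: x=[6.6250 11.3750 16.3438 21.3282] v=[0.7500 -0.7500 -0.8125 0.4063]
Step 3: x=[6.9375 11.0547 15.9415 21.5333] v=[0.6250 -0.6406 -0.8047 0.4102]
Step 4: x=[7.0293 10.9268 15.7154 21.6645] v=[0.1836 -0.2558 -0.4522 0.2623]
Max displacement = 2.0293

Answer: 2.0293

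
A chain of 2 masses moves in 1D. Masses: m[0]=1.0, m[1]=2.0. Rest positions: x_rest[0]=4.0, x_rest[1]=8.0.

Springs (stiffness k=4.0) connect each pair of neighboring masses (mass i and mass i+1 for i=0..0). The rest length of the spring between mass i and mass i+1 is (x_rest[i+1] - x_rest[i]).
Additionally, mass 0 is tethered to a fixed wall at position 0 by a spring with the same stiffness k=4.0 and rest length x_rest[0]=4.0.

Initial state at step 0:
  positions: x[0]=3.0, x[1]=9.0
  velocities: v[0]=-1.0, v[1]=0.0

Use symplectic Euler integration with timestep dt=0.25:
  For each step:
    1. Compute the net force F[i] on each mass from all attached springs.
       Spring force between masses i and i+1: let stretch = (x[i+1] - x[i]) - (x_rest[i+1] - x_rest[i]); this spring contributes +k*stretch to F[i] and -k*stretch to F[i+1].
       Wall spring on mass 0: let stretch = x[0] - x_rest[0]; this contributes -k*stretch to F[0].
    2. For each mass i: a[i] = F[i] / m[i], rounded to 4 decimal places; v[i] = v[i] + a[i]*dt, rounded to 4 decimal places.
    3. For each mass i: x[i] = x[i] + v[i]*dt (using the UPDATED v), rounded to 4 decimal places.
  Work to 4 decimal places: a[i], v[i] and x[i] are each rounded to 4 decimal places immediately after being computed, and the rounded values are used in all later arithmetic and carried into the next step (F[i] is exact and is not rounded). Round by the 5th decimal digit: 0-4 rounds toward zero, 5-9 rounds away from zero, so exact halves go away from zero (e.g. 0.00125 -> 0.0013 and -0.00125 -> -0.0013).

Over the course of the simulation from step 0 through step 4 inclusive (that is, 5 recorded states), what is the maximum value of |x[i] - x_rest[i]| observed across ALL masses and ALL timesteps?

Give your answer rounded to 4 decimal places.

Step 0: x=[3.0000 9.0000] v=[-1.0000 0.0000]
Step 1: x=[3.5000 8.7500] v=[2.0000 -1.0000]
Step 2: x=[4.4375 8.3438] v=[3.7500 -1.6250]
Step 3: x=[5.2422 7.9493] v=[3.2188 -1.5782]
Step 4: x=[5.4131 7.7164] v=[0.6837 -0.9318]
Max displacement = 1.4131

Answer: 1.4131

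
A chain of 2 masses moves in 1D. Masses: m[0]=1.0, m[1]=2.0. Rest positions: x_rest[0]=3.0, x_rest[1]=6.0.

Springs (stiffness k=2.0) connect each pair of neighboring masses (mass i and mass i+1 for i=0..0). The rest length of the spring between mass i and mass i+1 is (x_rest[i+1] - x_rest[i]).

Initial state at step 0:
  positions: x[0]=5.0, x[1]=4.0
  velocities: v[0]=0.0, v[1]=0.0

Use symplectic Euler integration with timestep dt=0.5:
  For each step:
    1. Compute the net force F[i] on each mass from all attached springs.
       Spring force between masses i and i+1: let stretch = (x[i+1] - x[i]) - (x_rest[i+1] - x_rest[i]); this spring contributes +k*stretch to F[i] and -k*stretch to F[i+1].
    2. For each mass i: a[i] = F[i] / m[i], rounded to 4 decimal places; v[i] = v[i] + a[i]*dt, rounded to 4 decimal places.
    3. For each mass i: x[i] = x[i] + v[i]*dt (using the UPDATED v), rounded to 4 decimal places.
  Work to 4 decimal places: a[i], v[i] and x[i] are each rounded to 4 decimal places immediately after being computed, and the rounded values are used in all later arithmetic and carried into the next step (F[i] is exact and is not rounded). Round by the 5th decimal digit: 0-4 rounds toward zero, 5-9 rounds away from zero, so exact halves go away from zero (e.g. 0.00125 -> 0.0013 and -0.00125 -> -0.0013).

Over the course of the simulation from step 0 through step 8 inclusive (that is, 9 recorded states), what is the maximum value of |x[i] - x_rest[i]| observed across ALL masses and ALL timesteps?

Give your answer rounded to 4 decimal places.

Answer: 3.6250

Derivation:
Step 0: x=[5.0000 4.0000] v=[0.0000 0.0000]
Step 1: x=[3.0000 5.0000] v=[-4.0000 2.0000]
Step 2: x=[0.5000 6.2500] v=[-5.0000 2.5000]
Step 3: x=[-0.6250 6.8125] v=[-2.2500 1.1250]
Step 4: x=[0.4688 6.2656] v=[2.1875 -1.0938]
Step 5: x=[2.9610 5.0195] v=[4.9843 -2.4922]
Step 6: x=[4.9824 4.0088] v=[4.0428 -2.0215]
Step 7: x=[5.0170 3.9915] v=[0.0692 -0.0347]
Step 8: x=[3.0389 4.9806] v=[-3.9563 1.9781]
Max displacement = 3.6250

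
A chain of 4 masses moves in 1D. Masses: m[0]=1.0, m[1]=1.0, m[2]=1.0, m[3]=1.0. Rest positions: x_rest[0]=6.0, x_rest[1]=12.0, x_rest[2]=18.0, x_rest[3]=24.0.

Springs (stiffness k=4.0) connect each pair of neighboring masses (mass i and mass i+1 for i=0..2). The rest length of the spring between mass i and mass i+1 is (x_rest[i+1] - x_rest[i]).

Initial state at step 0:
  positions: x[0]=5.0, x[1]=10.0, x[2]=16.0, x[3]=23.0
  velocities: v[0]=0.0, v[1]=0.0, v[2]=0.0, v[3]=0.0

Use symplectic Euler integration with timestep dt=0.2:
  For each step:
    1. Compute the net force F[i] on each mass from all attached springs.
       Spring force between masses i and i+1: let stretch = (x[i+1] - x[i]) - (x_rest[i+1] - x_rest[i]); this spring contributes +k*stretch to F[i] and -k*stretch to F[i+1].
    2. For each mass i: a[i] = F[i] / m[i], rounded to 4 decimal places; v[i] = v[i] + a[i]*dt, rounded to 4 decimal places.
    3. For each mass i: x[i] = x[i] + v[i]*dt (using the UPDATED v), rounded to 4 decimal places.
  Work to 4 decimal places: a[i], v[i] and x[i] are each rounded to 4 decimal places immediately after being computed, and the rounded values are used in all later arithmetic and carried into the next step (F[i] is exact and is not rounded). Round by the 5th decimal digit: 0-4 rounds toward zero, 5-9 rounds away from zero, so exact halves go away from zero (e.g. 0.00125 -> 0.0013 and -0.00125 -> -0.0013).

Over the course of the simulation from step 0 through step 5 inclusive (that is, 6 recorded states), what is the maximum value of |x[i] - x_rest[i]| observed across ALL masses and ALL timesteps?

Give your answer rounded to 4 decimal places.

Answer: 2.0213

Derivation:
Step 0: x=[5.0000 10.0000 16.0000 23.0000] v=[0.0000 0.0000 0.0000 0.0000]
Step 1: x=[4.8400 10.1600 16.1600 22.8400] v=[-0.8000 0.8000 0.8000 -0.8000]
Step 2: x=[4.5712 10.4288 16.4288 22.5712] v=[-1.3440 1.3440 1.3440 -1.3440]
Step 3: x=[4.2796 10.7204 16.7204 22.2796] v=[-1.4579 1.4579 1.4579 -1.4579]
Step 4: x=[4.0585 10.9415 16.9415 22.0585] v=[-1.1053 1.1053 1.1053 -1.1053]
Step 5: x=[3.9787 11.0213 17.0213 21.9787] v=[-0.3989 0.3989 0.3989 -0.3989]
Max displacement = 2.0213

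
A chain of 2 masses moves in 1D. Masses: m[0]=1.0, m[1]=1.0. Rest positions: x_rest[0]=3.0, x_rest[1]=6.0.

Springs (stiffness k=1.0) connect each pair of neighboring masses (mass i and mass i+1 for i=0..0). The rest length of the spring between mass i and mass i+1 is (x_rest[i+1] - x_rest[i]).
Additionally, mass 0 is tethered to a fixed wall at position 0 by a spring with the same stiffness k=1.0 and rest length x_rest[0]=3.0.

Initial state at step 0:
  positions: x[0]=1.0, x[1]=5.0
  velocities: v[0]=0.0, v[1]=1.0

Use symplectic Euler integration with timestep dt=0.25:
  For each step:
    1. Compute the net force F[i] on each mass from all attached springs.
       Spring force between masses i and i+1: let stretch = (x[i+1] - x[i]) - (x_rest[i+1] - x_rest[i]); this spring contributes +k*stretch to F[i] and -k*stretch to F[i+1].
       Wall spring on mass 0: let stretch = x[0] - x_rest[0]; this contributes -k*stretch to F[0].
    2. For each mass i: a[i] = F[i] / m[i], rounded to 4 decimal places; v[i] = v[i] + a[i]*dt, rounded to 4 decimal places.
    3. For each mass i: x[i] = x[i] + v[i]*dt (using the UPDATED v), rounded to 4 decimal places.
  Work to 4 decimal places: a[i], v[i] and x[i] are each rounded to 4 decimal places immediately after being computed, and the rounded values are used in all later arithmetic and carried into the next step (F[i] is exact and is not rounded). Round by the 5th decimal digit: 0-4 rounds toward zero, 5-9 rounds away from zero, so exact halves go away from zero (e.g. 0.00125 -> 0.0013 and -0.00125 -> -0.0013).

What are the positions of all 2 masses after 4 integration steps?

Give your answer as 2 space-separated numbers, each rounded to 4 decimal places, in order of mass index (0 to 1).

Answer: 2.6341 5.4462

Derivation:
Step 0: x=[1.0000 5.0000] v=[0.0000 1.0000]
Step 1: x=[1.1875 5.1875] v=[0.7500 0.7500]
Step 2: x=[1.5508 5.3125] v=[1.4531 0.5000]
Step 3: x=[2.0523 5.3899] v=[2.0058 0.3096]
Step 4: x=[2.6341 5.4462] v=[2.3271 0.2252]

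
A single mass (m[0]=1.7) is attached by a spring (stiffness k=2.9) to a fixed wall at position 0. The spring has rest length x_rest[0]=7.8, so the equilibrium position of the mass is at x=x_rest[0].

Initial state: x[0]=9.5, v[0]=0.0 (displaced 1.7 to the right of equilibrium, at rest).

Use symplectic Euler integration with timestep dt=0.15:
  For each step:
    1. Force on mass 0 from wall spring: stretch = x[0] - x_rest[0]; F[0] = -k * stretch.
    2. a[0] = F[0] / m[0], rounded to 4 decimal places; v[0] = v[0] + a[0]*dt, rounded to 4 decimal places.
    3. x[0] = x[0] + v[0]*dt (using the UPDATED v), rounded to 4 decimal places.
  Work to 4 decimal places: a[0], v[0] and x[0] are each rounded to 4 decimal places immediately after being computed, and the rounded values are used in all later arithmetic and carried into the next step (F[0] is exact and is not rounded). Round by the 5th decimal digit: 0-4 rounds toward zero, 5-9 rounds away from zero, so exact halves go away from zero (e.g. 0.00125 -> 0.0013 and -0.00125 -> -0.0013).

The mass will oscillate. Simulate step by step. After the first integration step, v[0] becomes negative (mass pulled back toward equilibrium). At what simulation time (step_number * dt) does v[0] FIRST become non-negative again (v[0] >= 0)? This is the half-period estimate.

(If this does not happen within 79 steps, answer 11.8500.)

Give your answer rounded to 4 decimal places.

Step 0: x=[9.5000] v=[0.0000]
Step 1: x=[9.4348] v=[-0.4350]
Step 2: x=[9.3068] v=[-0.8533]
Step 3: x=[9.1210] v=[-1.2389]
Step 4: x=[8.8845] v=[-1.5769]
Step 5: x=[8.6063] v=[-1.8544]
Step 6: x=[8.2972] v=[-2.0607]
Step 7: x=[7.9690] v=[-2.1879]
Step 8: x=[7.6343] v=[-2.2311]
Step 9: x=[7.3060] v=[-2.1887]
Step 10: x=[6.9967] v=[-2.0623]
Step 11: x=[6.7182] v=[-1.8568]
Step 12: x=[6.4812] v=[-1.5800]
Step 13: x=[6.2948] v=[-1.2425]
Step 14: x=[6.1662] v=[-0.8573]
Step 15: x=[6.1003] v=[-0.4392]
Step 16: x=[6.0997] v=[-0.0043]
Step 17: x=[6.1643] v=[0.4308]
First v>=0 after going negative at step 17, time=2.5500

Answer: 2.5500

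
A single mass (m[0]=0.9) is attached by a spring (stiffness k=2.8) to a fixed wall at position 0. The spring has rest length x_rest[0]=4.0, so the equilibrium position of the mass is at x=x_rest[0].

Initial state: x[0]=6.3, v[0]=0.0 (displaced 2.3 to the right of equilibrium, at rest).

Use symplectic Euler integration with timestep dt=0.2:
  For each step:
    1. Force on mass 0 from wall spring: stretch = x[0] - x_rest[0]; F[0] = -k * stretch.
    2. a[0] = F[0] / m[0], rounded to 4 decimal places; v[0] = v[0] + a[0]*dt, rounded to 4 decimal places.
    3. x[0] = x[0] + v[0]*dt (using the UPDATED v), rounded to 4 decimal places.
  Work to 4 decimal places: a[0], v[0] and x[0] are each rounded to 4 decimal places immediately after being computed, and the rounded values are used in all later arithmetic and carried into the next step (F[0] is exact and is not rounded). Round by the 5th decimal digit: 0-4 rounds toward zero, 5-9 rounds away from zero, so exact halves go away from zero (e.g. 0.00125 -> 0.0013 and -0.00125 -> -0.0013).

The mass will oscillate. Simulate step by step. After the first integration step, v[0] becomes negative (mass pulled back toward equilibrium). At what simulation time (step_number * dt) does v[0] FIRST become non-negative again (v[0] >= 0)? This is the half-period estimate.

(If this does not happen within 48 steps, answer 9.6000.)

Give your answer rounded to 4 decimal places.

Answer: 1.8000

Derivation:
Step 0: x=[6.3000] v=[0.0000]
Step 1: x=[6.0138] v=[-1.4311]
Step 2: x=[5.4770] v=[-2.6841]
Step 3: x=[4.7564] v=[-3.6031]
Step 4: x=[3.9417] v=[-4.0737]
Step 5: x=[3.1342] v=[-4.0374]
Step 6: x=[2.4345] v=[-3.4987]
Step 7: x=[1.9296] v=[-2.5246]
Step 8: x=[1.6823] v=[-1.2364]
Step 9: x=[1.7234] v=[0.2057]
First v>=0 after going negative at step 9, time=1.8000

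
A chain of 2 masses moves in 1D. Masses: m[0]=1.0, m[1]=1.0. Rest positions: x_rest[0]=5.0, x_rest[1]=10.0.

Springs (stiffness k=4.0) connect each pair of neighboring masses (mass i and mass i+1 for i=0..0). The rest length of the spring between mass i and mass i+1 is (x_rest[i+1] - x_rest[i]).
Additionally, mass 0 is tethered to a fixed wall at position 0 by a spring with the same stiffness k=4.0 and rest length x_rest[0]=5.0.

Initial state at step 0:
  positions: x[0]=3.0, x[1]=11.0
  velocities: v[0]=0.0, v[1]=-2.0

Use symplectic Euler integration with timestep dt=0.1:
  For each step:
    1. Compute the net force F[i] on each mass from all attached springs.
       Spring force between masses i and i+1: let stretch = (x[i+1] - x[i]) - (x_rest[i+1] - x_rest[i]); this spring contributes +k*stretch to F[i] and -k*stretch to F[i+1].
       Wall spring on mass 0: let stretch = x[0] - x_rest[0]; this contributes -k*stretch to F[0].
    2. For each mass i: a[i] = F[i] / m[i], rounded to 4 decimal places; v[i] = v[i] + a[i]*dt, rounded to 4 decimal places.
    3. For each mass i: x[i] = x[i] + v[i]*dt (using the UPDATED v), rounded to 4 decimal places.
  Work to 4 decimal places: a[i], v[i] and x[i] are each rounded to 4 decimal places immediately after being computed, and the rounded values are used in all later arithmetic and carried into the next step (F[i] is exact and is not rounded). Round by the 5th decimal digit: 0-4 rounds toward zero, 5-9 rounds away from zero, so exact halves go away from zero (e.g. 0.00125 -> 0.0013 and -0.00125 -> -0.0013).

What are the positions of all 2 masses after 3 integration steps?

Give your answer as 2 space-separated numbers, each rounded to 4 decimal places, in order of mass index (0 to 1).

Answer: 4.0671 9.7740

Derivation:
Step 0: x=[3.0000 11.0000] v=[0.0000 -2.0000]
Step 1: x=[3.2000 10.6800] v=[2.0000 -3.2000]
Step 2: x=[3.5712 10.2608] v=[3.7120 -4.1920]
Step 3: x=[4.0671 9.7740] v=[4.9594 -4.8678]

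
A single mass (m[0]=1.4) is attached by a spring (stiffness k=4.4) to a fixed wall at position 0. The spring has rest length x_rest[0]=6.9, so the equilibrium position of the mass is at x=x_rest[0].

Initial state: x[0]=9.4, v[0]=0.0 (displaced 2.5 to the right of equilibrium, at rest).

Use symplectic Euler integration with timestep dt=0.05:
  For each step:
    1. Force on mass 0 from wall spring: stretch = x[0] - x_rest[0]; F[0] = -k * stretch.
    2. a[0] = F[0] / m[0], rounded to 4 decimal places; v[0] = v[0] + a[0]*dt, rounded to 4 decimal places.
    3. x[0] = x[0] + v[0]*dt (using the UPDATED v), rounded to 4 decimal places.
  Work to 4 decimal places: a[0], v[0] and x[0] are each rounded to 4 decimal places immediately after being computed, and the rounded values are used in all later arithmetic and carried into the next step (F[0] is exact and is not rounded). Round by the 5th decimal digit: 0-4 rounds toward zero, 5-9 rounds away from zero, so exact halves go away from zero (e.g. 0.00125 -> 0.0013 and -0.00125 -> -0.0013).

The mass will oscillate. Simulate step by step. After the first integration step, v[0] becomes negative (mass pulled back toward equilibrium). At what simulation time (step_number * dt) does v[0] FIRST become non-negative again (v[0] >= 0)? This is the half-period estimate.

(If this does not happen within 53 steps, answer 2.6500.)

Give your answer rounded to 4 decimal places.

Step 0: x=[9.4000] v=[0.0000]
Step 1: x=[9.3804] v=[-0.3929]
Step 2: x=[9.3413] v=[-0.7827]
Step 3: x=[9.2830] v=[-1.1663]
Step 4: x=[9.2060] v=[-1.5408]
Step 5: x=[9.1108] v=[-1.9032]
Step 6: x=[8.9983] v=[-2.2506]
Step 7: x=[8.8693] v=[-2.5803]
Step 8: x=[8.7248] v=[-2.8898]
Step 9: x=[8.5660] v=[-3.1766]
Step 10: x=[8.3941] v=[-3.4384]
Step 11: x=[8.2104] v=[-3.6732]
Step 12: x=[8.0164] v=[-3.8791]
Step 13: x=[7.8137] v=[-4.0545]
Step 14: x=[7.6038] v=[-4.1981]
Step 15: x=[7.3884] v=[-4.3087]
Step 16: x=[7.1691] v=[-4.3855]
Step 17: x=[6.9477] v=[-4.4278]
Step 18: x=[6.7259] v=[-4.4353]
Step 19: x=[6.5055] v=[-4.4079]
Step 20: x=[6.2882] v=[-4.3459]
Step 21: x=[6.0757] v=[-4.2498]
Step 22: x=[5.8697] v=[-4.1203]
Step 23: x=[5.6718] v=[-3.9584]
Step 24: x=[5.4835] v=[-3.7654]
Step 25: x=[5.3064] v=[-3.5428]
Step 26: x=[5.1418] v=[-3.2924]
Step 27: x=[4.9910] v=[-3.0161]
Step 28: x=[4.8552] v=[-2.7161]
Step 29: x=[4.7355] v=[-2.3948]
Step 30: x=[4.6328] v=[-2.0547]
Step 31: x=[4.5479] v=[-1.6984]
Step 32: x=[4.4815] v=[-1.3288]
Step 33: x=[4.4341] v=[-0.9488]
Step 34: x=[4.4060] v=[-0.5613]
Step 35: x=[4.3975] v=[-0.1694]
Step 36: x=[4.4087] v=[0.2239]
First v>=0 after going negative at step 36, time=1.8000

Answer: 1.8000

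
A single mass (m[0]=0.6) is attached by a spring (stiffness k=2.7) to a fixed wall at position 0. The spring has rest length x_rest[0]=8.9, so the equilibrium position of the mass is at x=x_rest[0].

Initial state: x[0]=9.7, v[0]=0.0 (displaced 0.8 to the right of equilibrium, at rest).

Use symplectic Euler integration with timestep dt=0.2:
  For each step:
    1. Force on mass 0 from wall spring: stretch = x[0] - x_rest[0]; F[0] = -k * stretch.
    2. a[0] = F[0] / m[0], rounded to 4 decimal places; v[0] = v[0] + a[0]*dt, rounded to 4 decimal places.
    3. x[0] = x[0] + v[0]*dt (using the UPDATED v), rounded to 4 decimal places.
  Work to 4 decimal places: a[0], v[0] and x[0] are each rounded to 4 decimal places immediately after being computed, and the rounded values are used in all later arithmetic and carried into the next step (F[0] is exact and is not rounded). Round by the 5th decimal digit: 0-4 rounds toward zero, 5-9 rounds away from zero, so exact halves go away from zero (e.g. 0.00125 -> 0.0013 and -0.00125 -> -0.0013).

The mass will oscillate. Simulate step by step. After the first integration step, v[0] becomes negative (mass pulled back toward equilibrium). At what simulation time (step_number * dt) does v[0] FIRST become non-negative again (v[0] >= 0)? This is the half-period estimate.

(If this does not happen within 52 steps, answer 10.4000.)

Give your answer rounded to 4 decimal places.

Step 0: x=[9.7000] v=[0.0000]
Step 1: x=[9.5560] v=[-0.7200]
Step 2: x=[9.2939] v=[-1.3104]
Step 3: x=[8.9609] v=[-1.6649]
Step 4: x=[8.6170] v=[-1.7197]
Step 5: x=[8.3240] v=[-1.4650]
Step 6: x=[8.1347] v=[-0.9466]
Step 7: x=[8.0831] v=[-0.2578]
Step 8: x=[8.1786] v=[0.4774]
First v>=0 after going negative at step 8, time=1.6000

Answer: 1.6000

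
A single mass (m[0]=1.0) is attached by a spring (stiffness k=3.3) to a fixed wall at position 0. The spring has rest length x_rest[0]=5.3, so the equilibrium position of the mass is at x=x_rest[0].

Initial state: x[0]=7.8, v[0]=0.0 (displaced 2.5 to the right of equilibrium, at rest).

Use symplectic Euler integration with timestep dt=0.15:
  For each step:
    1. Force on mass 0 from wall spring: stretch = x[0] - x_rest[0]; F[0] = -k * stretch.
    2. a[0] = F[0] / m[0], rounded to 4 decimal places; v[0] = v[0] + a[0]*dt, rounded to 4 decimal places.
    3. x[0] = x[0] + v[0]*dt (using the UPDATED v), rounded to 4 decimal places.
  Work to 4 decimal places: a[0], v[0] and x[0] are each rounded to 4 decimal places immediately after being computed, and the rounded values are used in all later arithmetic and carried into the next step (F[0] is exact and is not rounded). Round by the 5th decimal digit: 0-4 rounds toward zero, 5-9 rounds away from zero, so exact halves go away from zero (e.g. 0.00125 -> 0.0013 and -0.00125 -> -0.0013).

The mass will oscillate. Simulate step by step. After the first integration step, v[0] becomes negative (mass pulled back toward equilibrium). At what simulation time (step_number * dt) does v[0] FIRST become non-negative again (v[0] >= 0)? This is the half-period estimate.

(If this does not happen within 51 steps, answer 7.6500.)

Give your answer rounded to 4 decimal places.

Step 0: x=[7.8000] v=[0.0000]
Step 1: x=[7.6144] v=[-1.2375]
Step 2: x=[7.2569] v=[-2.3831]
Step 3: x=[6.7541] v=[-3.3518]
Step 4: x=[6.1434] v=[-4.0716]
Step 5: x=[5.4700] v=[-4.4891]
Step 6: x=[4.7840] v=[-4.5733]
Step 7: x=[4.1363] v=[-4.3179]
Step 8: x=[3.5750] v=[-3.7419]
Step 9: x=[3.1418] v=[-2.8880]
Step 10: x=[2.8688] v=[-1.8197]
Step 11: x=[2.7764] v=[-0.6163]
Step 12: x=[2.8713] v=[0.6329]
First v>=0 after going negative at step 12, time=1.8000

Answer: 1.8000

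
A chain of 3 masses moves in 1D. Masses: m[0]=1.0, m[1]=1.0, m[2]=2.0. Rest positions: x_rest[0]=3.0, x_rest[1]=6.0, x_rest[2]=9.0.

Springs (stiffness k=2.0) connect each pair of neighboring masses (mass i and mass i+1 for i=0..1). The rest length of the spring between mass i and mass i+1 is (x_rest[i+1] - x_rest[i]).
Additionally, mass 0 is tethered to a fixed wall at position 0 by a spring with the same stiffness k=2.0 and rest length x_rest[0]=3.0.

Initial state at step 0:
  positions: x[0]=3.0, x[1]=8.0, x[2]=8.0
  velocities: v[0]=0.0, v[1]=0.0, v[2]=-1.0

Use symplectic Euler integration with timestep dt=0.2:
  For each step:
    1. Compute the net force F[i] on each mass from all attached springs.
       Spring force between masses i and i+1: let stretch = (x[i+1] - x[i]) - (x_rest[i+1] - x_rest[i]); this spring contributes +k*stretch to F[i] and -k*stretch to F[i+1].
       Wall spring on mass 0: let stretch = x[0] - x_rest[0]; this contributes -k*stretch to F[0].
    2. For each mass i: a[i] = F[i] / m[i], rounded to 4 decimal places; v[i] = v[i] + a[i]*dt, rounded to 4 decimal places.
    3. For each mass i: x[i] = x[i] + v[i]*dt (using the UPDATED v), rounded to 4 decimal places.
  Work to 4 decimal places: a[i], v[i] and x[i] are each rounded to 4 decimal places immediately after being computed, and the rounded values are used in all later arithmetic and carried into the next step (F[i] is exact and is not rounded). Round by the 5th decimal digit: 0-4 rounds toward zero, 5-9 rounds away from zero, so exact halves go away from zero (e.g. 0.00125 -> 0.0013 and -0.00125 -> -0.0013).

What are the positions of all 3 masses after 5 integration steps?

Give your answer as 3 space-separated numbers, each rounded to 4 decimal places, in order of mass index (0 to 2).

Answer: 3.7756 4.2456 8.3246

Derivation:
Step 0: x=[3.0000 8.0000 8.0000] v=[0.0000 0.0000 -1.0000]
Step 1: x=[3.1600 7.6000 7.9200] v=[0.8000 -2.0000 -0.4000]
Step 2: x=[3.4224 6.8704 7.9472] v=[1.3120 -3.6480 0.1360]
Step 3: x=[3.6868 5.9511 8.0513] v=[1.3222 -4.5965 0.5206]
Step 4: x=[3.8374 5.0187 8.1914] v=[0.7532 -4.6621 0.7006]
Step 5: x=[3.7756 4.2456 8.3246] v=[-0.3092 -3.8655 0.6661]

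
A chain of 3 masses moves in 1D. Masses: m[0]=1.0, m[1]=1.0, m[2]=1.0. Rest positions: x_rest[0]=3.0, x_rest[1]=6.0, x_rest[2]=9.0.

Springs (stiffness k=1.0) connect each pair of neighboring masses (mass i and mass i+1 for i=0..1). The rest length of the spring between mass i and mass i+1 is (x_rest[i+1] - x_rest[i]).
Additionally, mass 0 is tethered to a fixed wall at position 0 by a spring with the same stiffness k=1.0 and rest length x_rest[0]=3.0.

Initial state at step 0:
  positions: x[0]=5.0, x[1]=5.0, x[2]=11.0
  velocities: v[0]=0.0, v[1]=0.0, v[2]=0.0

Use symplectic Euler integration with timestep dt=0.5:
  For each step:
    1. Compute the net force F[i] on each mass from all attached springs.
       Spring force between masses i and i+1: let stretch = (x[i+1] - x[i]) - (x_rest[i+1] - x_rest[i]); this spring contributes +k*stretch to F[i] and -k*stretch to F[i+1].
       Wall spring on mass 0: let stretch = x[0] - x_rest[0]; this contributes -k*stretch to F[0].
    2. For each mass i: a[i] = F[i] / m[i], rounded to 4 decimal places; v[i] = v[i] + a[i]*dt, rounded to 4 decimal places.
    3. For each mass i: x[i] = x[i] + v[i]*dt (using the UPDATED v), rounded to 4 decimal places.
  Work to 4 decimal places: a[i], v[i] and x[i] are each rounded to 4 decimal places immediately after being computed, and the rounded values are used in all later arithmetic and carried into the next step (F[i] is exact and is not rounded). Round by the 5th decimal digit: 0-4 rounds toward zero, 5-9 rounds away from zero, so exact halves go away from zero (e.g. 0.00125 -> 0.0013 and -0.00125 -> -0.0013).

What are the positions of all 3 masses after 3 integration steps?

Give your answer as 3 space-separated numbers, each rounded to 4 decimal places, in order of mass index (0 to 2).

Step 0: x=[5.0000 5.0000 11.0000] v=[0.0000 0.0000 0.0000]
Step 1: x=[3.7500 6.5000 10.2500] v=[-2.5000 3.0000 -1.5000]
Step 2: x=[2.2500 8.2500 9.3125] v=[-3.0000 3.5000 -1.8750]
Step 3: x=[1.6875 8.7657 8.8594] v=[-1.1250 1.0313 -0.9063]

Answer: 1.6875 8.7657 8.8594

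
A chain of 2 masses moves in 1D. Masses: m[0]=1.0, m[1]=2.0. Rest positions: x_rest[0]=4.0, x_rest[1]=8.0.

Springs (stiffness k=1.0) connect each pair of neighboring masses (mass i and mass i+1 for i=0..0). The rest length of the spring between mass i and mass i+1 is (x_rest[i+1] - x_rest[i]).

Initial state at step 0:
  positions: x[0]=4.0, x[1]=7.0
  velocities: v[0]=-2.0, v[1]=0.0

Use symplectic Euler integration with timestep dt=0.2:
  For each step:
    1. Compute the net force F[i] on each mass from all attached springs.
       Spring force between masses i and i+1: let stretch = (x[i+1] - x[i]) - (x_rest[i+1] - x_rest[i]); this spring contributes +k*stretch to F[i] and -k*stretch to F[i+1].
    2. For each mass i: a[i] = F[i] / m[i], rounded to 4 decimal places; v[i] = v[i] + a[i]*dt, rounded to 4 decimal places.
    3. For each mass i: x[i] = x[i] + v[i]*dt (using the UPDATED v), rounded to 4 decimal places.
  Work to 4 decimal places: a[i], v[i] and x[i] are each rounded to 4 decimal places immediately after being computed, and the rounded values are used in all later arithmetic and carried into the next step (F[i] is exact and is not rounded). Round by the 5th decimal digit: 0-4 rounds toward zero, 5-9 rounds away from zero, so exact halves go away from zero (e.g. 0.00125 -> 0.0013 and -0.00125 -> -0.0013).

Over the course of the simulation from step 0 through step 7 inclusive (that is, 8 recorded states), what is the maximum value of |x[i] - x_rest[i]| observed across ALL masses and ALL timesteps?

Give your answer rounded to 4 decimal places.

Answer: 2.8647

Derivation:
Step 0: x=[4.0000 7.0000] v=[-2.0000 0.0000]
Step 1: x=[3.5600 7.0200] v=[-2.2000 0.1000]
Step 2: x=[3.0984 7.0508] v=[-2.3080 0.1540]
Step 3: x=[2.6349 7.0826] v=[-2.3175 0.1588]
Step 4: x=[2.1893 7.1054] v=[-2.2280 0.1140]
Step 5: x=[1.7803 7.1099] v=[-2.0448 0.0224]
Step 6: x=[1.4245 7.0878] v=[-1.7789 -0.1106]
Step 7: x=[1.1353 7.0324] v=[-1.4462 -0.2769]
Max displacement = 2.8647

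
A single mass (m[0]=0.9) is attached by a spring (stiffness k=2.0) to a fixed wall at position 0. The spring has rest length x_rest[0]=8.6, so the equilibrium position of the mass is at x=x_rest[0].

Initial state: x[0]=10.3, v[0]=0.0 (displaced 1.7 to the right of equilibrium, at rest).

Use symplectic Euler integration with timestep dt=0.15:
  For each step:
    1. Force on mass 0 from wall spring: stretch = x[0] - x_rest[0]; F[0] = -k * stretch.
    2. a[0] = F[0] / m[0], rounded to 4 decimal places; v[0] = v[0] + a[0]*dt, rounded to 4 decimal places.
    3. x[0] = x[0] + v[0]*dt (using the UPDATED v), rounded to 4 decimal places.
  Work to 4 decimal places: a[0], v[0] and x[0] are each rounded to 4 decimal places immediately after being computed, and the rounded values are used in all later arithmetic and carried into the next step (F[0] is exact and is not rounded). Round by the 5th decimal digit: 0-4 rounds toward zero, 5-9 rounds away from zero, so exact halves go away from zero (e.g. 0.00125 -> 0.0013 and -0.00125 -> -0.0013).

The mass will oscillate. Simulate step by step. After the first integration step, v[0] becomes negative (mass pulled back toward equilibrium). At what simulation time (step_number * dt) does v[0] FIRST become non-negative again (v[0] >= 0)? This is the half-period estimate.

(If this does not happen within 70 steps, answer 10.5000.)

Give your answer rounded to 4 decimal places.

Answer: 2.2500

Derivation:
Step 0: x=[10.3000] v=[0.0000]
Step 1: x=[10.2150] v=[-0.5667]
Step 2: x=[10.0493] v=[-1.1050]
Step 3: x=[9.8111] v=[-1.5881]
Step 4: x=[9.5123] v=[-1.9918]
Step 5: x=[9.1679] v=[-2.2959]
Step 6: x=[8.7951] v=[-2.4852]
Step 7: x=[8.4126] v=[-2.5502]
Step 8: x=[8.0394] v=[-2.4877]
Step 9: x=[7.6943] v=[-2.3008]
Step 10: x=[7.3945] v=[-1.9989]
Step 11: x=[7.1549] v=[-1.5971]
Step 12: x=[6.9876] v=[-1.1154]
Step 13: x=[6.9009] v=[-0.5779]
Step 14: x=[6.8992] v=[-0.0115]
Step 15: x=[6.9825] v=[0.5554]
First v>=0 after going negative at step 15, time=2.2500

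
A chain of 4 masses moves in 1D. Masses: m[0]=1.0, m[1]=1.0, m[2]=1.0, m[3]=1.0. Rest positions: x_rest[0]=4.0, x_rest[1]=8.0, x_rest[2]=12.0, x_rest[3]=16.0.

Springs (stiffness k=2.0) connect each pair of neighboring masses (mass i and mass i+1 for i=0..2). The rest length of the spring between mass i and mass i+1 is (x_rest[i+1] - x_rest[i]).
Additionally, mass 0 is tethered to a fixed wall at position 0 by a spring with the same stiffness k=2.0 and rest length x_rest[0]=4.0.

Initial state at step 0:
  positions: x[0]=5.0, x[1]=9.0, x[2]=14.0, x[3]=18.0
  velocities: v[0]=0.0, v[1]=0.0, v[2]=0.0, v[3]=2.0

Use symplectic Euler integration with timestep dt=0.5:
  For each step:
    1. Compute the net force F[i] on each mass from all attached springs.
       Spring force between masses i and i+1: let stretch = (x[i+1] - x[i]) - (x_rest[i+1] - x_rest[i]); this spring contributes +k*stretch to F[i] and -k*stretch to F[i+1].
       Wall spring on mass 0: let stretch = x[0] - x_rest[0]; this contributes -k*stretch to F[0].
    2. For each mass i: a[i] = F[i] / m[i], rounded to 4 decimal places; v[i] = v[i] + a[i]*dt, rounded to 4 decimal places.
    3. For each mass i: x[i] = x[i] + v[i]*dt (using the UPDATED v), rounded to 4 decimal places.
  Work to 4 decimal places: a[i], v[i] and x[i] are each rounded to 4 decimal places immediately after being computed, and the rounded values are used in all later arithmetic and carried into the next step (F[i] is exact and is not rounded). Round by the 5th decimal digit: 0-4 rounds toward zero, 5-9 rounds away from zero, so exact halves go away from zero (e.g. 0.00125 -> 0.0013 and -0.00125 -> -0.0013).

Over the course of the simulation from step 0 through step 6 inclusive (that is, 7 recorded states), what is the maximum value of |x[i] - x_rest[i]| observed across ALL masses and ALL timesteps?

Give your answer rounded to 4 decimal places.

Answer: 3.2500

Derivation:
Step 0: x=[5.0000 9.0000 14.0000 18.0000] v=[0.0000 0.0000 0.0000 2.0000]
Step 1: x=[4.5000 9.5000 13.5000 19.0000] v=[-1.0000 1.0000 -1.0000 2.0000]
Step 2: x=[4.2500 9.5000 13.7500 19.2500] v=[-0.5000 0.0000 0.5000 0.5000]
Step 3: x=[4.5000 9.0000 14.6250 18.7500] v=[0.5000 -1.0000 1.7500 -1.0000]
Step 4: x=[4.7500 9.0625 14.7500 18.1875] v=[0.5000 0.1250 0.2500 -1.1250]
Step 5: x=[4.7813 9.8125 13.7500 17.9063] v=[0.0625 1.5000 -2.0000 -0.5625]
Step 6: x=[4.9375 10.0157 12.8594 17.5469] v=[0.3124 0.4063 -1.7812 -0.7188]
Max displacement = 3.2500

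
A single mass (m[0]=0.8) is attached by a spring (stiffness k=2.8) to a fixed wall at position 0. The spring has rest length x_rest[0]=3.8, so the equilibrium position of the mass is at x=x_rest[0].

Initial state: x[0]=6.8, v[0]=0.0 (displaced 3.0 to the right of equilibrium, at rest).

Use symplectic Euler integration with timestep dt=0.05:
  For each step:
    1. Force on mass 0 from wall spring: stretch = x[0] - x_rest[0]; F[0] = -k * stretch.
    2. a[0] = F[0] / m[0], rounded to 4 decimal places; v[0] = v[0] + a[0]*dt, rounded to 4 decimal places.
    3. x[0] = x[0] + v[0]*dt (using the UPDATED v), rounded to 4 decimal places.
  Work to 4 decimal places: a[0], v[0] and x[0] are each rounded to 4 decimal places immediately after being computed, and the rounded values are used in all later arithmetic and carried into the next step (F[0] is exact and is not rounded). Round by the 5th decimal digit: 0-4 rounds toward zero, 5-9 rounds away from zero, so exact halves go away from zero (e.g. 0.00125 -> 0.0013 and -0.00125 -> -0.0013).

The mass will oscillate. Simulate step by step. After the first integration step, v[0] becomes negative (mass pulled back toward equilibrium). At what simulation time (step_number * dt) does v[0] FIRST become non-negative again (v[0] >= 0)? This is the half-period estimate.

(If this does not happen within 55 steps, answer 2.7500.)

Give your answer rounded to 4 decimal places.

Step 0: x=[6.8000] v=[0.0000]
Step 1: x=[6.7738] v=[-0.5250]
Step 2: x=[6.7215] v=[-1.0454]
Step 3: x=[6.6437] v=[-1.5567]
Step 4: x=[6.5410] v=[-2.0544]
Step 5: x=[6.4143] v=[-2.5341]
Step 6: x=[6.2647] v=[-2.9916]
Step 7: x=[6.0936] v=[-3.4229]
Step 8: x=[5.9024] v=[-3.8243]
Step 9: x=[5.6928] v=[-4.1922]
Step 10: x=[5.4666] v=[-4.5234]
Step 11: x=[5.2258] v=[-4.8151]
Step 12: x=[4.9726] v=[-5.0646]
Step 13: x=[4.7091] v=[-5.2698]
Step 14: x=[4.4377] v=[-5.4289]
Step 15: x=[4.1607] v=[-5.5405]
Step 16: x=[3.8805] v=[-5.6036]
Step 17: x=[3.5996] v=[-5.6177]
Step 18: x=[3.3205] v=[-5.5826]
Step 19: x=[3.0456] v=[-5.4987]
Step 20: x=[2.7773] v=[-5.3667]
Step 21: x=[2.5179] v=[-5.1877]
Step 22: x=[2.2697] v=[-4.9633]
Step 23: x=[2.0349] v=[-4.6955]
Step 24: x=[1.8156] v=[-4.3866]
Step 25: x=[1.6136] v=[-4.0393]
Step 26: x=[1.4308] v=[-3.6567]
Step 27: x=[1.2687] v=[-3.2421]
Step 28: x=[1.1287] v=[-2.7991]
Step 29: x=[1.0121] v=[-2.3316]
Step 30: x=[0.9199] v=[-1.8437]
Step 31: x=[0.8529] v=[-1.3397]
Step 32: x=[0.8117] v=[-0.8240]
Step 33: x=[0.7967] v=[-0.3010]
Step 34: x=[0.8079] v=[0.2246]
First v>=0 after going negative at step 34, time=1.7000

Answer: 1.7000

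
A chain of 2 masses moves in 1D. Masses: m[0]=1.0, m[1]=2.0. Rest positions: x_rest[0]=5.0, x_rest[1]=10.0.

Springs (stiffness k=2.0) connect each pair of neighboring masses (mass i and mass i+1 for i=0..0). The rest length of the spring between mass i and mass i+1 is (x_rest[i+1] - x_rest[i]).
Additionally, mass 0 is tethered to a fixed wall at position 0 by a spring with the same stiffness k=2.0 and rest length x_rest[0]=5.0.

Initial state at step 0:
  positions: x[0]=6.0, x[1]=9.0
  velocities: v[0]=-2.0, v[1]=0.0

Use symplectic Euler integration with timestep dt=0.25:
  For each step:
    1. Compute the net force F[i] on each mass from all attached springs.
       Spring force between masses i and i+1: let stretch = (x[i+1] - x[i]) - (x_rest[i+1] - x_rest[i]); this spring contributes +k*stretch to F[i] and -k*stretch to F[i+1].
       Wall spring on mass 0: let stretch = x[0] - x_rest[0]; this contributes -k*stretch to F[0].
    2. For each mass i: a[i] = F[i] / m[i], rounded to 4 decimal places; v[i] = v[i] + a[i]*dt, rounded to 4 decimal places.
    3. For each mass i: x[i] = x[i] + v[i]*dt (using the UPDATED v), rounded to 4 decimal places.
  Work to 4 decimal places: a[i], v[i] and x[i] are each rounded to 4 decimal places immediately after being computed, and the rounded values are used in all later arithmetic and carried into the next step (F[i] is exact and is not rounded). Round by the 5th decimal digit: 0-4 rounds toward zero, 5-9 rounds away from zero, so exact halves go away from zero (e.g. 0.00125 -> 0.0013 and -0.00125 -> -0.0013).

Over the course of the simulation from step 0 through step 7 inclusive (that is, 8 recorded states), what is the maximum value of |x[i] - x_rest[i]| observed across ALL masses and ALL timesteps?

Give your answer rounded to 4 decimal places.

Answer: 2.2701

Derivation:
Step 0: x=[6.0000 9.0000] v=[-2.0000 0.0000]
Step 1: x=[5.1250 9.1250] v=[-3.5000 0.5000]
Step 2: x=[4.1094 9.3125] v=[-4.0625 0.7500]
Step 3: x=[3.2305 9.4873] v=[-3.5157 0.6992]
Step 4: x=[2.7299 9.5836] v=[-2.0026 0.3850]
Step 5: x=[2.7447 9.5640] v=[0.0593 -0.0784]
Step 6: x=[3.2689 9.4307] v=[2.0966 -0.5332]
Step 7: x=[4.1547 9.2248] v=[3.5431 -0.8237]
Max displacement = 2.2701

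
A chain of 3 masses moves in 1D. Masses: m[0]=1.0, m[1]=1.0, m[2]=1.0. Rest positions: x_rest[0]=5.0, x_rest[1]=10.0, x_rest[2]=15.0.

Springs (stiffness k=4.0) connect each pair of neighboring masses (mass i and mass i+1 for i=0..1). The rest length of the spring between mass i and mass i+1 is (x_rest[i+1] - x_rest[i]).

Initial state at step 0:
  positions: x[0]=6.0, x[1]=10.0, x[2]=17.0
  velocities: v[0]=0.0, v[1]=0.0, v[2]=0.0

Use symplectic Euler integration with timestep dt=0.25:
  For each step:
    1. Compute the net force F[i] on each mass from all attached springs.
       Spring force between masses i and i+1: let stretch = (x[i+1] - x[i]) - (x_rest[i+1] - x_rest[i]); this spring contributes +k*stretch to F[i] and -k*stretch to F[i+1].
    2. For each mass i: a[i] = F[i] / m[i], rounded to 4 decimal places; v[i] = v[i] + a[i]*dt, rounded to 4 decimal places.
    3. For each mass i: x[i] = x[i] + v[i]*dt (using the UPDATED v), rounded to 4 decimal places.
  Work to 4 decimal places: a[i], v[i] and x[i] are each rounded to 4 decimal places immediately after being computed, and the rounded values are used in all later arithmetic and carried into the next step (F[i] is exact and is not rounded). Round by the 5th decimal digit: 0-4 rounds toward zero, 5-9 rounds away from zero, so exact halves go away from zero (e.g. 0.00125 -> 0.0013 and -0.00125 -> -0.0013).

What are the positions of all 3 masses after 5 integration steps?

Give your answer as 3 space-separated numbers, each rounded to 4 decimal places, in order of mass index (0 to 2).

Answer: 6.6006 10.7647 15.6349

Derivation:
Step 0: x=[6.0000 10.0000 17.0000] v=[0.0000 0.0000 0.0000]
Step 1: x=[5.7500 10.7500 16.5000] v=[-1.0000 3.0000 -2.0000]
Step 2: x=[5.5000 11.6875 15.8125] v=[-1.0000 3.7500 -2.7500]
Step 3: x=[5.5469 12.1094 15.3438] v=[0.1875 1.6875 -1.8750]
Step 4: x=[5.9844 11.6993 15.3165] v=[1.7500 -1.6406 -0.1094]
Step 5: x=[6.6006 10.7647 15.6349] v=[2.4649 -3.7383 1.2734]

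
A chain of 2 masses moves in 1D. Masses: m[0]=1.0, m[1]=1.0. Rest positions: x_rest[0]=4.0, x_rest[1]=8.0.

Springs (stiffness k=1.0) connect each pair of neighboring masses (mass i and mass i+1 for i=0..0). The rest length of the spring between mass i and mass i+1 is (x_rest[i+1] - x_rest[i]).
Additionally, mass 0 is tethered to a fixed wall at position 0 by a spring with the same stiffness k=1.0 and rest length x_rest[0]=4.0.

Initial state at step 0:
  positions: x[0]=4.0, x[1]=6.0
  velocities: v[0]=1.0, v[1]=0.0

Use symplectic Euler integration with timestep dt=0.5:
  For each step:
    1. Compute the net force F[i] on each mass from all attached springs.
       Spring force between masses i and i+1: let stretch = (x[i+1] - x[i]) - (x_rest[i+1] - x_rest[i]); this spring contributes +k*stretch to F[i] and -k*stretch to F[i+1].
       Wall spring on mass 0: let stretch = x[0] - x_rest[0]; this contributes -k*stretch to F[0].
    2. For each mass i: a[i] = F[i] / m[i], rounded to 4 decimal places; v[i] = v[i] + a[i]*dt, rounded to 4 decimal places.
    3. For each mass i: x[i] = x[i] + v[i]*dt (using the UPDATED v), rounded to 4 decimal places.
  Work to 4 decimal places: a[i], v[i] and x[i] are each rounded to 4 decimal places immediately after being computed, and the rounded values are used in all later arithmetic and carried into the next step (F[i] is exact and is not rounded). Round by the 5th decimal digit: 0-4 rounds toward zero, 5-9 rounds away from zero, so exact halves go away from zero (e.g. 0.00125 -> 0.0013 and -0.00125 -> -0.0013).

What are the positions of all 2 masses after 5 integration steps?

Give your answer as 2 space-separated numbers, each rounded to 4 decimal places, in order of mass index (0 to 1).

Step 0: x=[4.0000 6.0000] v=[1.0000 0.0000]
Step 1: x=[4.0000 6.5000] v=[0.0000 1.0000]
Step 2: x=[3.6250 7.3750] v=[-0.7500 1.7500]
Step 3: x=[3.2813 8.3125] v=[-0.6875 1.8750]
Step 4: x=[3.3751 8.9922] v=[0.1875 1.3594]
Step 5: x=[4.0294 9.2677] v=[1.3085 0.5509]

Answer: 4.0294 9.2677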